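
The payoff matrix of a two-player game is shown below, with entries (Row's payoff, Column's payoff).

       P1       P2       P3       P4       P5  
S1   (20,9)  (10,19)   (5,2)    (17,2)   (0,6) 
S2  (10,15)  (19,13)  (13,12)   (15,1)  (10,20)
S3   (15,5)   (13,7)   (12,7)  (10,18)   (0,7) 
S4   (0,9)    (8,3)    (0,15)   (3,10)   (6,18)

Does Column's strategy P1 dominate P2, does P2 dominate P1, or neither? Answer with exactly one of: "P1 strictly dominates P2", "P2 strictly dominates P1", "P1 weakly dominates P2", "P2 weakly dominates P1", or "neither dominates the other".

P1's payoffs vs P2's, by Row's action — S1: 9<19, S2: 15>13, S3: 5<7, S4: 9>3.
P1 does better at S2, S4 but worse at S1, S3; neither strategy dominates the other.

neither dominates the other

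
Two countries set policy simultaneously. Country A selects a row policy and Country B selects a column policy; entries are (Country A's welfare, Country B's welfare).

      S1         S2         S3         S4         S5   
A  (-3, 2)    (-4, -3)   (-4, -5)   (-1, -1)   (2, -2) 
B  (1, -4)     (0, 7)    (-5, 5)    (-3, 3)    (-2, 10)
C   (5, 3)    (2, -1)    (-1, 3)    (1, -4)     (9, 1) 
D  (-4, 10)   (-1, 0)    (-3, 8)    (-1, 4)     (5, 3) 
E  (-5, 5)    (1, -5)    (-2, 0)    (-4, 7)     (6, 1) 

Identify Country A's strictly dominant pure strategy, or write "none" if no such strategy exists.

C

C vs A: S1: 5>-3, S2: 2>-4, S3: -1>-4, S4: 1>-1, S5: 9>2.
C vs B: S1: 5>1, S2: 2>0, S3: -1>-5, S4: 1>-3, S5: 9>-2.
C vs D: S1: 5>-4, S2: 2>-1, S3: -1>-3, S4: 1>-1, S5: 9>5.
C vs E: S1: 5>-5, S2: 2>1, S3: -1>-2, S4: 1>-4, S5: 9>6.
C strictly beats every other strategy against every opponent action, so it is strictly dominant.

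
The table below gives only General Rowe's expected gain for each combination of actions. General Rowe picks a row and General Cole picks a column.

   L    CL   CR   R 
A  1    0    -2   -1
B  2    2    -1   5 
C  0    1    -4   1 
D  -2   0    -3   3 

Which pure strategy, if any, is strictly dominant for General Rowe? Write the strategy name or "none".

B

B vs A: L: 2>1, CL: 2>0, CR: -1>-2, R: 5>-1.
B vs C: L: 2>0, CL: 2>1, CR: -1>-4, R: 5>1.
B vs D: L: 2>-2, CL: 2>0, CR: -1>-3, R: 5>3.
B strictly beats every other strategy against every opponent action, so it is strictly dominant.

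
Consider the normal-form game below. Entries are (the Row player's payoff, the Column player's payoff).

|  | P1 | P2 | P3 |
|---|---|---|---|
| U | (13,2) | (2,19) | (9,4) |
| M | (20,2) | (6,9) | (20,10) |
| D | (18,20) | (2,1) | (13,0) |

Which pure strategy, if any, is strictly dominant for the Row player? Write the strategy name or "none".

M vs U: P1: 20>13, P2: 6>2, P3: 20>9.
M vs D: P1: 20>18, P2: 6>2, P3: 20>13.
M strictly beats every other strategy against every opponent action, so it is strictly dominant.

M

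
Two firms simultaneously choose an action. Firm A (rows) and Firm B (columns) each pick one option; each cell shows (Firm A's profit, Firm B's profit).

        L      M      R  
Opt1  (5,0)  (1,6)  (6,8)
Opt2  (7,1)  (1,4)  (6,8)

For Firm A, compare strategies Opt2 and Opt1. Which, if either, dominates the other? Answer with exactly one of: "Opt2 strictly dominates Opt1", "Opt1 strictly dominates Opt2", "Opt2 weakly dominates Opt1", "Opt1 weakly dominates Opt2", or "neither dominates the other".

Opt2 weakly dominates Opt1

Opt2's payoffs vs Opt1's, by Firm B's action — L: 7>5, M: 1=1, R: 6=6.
Opt2 is at least as good everywhere and strictly better somewhere (tied only at M, R), so Opt2 weakly but not strictly dominates Opt1.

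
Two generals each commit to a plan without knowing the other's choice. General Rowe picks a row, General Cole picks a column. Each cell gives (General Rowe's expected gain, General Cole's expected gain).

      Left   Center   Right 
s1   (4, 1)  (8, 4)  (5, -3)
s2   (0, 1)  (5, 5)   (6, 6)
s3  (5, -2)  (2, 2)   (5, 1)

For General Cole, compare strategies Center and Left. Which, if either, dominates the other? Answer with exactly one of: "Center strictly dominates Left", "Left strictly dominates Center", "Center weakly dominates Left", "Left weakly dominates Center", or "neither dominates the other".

Center strictly dominates Left

Center's payoffs vs Left's, by General Rowe's action — s1: 4>1, s2: 5>1, s3: 2>-2.
Center gives a strictly higher payoff against every action of General Rowe, so Center strictly dominates Left.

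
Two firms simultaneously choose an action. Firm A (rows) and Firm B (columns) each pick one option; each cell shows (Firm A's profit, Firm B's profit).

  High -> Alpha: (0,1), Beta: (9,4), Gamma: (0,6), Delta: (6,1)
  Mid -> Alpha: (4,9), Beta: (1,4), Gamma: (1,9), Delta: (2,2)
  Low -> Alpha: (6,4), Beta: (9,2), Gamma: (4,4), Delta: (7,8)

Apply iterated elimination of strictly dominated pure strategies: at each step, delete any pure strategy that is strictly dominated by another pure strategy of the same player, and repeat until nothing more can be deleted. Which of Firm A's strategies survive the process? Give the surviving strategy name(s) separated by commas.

Low

For Firm A, Low strictly dominates Mid on the remaining columns (Alpha: 6>4, Beta: 9>1, Gamma: 4>1, Delta: 7>2); eliminate Mid.
For Firm B, Gamma strictly dominates Beta on the remaining rows (High: 6>4, Low: 4>2); eliminate Beta.
Firm A's strategy High is strictly dominated by Low (Alpha: 6>0, Gamma: 4>0, Delta: 7>6) and is removed.
Firm B's strategy Alpha is strictly dominated by Delta (Low: 8>4) and is removed.
Column Gamma is eliminated: Delta beats it against every remaining row (Low: 8>4).
Among the remaining strategies, none is strictly dominated by another pure strategy of the same player, so the elimination stops.
Surviving strategies — Firm A: {Low}; Firm B: {Delta}.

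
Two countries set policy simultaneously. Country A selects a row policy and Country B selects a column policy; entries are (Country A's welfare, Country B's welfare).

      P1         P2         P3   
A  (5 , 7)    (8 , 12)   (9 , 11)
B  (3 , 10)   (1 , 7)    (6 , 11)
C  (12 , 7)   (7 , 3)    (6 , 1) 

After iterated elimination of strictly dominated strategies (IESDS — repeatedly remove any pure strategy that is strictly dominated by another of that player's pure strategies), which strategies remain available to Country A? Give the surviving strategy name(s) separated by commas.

Country A's strategy B is strictly dominated by A (P1: 5>3, P2: 8>1, P3: 9>6) and is removed.
Column P3 is eliminated: P2 beats it against every remaining row (A: 12>11, C: 3>1).
Among the remaining strategies, none is strictly dominated by another pure strategy of the same player, so the elimination stops.
Surviving strategies — Country A: {A, C}; Country B: {P1, P2}.

A, C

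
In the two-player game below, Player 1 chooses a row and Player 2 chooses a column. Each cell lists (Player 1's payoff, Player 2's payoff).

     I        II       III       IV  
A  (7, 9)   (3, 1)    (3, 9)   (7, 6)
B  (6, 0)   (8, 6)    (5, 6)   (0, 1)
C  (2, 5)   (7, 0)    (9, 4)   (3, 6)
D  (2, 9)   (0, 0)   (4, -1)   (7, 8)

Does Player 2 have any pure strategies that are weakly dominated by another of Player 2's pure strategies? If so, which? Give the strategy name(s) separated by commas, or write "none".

I is not dominated — it holds its own against II at A (9>1); III at C (5>4); IV at A (9>6).
Nothing dominates II: I at B (6>0); III at D (0>-1); IV at B (6>1).
III: no other strategy beats it everywhere (I at B (6>0); II at A (9>1); IV at A (9>6)).
IV: no other strategy beats it everywhere (I at B (1>0); II at A (6>1); III at C (6>4)).

none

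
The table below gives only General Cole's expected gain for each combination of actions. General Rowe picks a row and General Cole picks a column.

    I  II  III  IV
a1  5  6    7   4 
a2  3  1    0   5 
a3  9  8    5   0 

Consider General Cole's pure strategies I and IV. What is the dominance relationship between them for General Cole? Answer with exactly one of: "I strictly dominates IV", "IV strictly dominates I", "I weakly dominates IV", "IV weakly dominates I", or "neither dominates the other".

neither dominates the other

I's payoffs vs IV's, by General Rowe's action — a1: 5>4, a2: 3<5, a3: 9>0.
I does better at a1, a3 but worse at a2; neither strategy dominates the other.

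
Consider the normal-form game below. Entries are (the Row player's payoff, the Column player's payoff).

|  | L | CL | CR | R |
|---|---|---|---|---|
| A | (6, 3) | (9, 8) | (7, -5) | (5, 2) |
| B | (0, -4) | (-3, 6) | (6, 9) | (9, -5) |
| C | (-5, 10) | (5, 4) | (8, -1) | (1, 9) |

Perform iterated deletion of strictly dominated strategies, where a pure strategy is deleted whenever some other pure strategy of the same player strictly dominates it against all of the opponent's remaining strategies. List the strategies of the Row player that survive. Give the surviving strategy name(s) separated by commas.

A

Column R is eliminated: L beats it against every remaining row (A: 3>2, B: -4>-5, C: 10>9).
For the Row player, A strictly dominates B on the remaining columns (L: 6>0, CL: 9>-3, CR: 7>6); eliminate B.
Column CR is eliminated: L beats it against every remaining row (A: 3>-5, C: 10>-1).
The Row player's strategy C is strictly dominated by A (L: 6>-5, CL: 9>5) and is removed.
For the Column player, CL strictly dominates L on the remaining rows (A: 8>3); eliminate L.
Among the remaining strategies, none is strictly dominated by another pure strategy of the same player, so the elimination stops.
Surviving strategies — the Row player: {A}; the Column player: {CL}.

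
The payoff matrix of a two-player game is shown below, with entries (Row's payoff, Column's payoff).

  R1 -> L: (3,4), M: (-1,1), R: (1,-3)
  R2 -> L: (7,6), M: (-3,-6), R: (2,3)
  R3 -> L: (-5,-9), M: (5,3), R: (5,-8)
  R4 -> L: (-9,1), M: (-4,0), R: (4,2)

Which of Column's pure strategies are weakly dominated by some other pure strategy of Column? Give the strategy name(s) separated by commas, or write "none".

L: no other strategy beats it everywhere (M at R1 (4>1); R at R1 (4>-3)).
M is not dominated — it holds its own against L at R3 (3>-9); R at R1 (1>-3).
R is not dominated — it holds its own against L at R3 (-8>-9); M at R2 (3>-6).

none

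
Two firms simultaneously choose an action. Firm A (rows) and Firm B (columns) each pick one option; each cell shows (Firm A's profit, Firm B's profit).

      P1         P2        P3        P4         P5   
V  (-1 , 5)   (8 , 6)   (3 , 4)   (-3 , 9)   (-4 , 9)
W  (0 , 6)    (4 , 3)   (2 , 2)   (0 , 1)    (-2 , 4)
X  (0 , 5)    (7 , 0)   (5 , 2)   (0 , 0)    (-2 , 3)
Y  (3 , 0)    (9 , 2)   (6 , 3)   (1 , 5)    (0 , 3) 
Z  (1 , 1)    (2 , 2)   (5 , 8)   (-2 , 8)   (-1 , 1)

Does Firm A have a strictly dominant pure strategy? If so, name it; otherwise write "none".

Y vs V: P1: 3>-1, P2: 9>8, P3: 6>3, P4: 1>-3, P5: 0>-4.
Y vs W: P1: 3>0, P2: 9>4, P3: 6>2, P4: 1>0, P5: 0>-2.
Y vs X: P1: 3>0, P2: 9>7, P3: 6>5, P4: 1>0, P5: 0>-2.
Y vs Z: P1: 3>1, P2: 9>2, P3: 6>5, P4: 1>-2, P5: 0>-1.
Y strictly beats every other strategy against every opponent action, so it is strictly dominant.

Y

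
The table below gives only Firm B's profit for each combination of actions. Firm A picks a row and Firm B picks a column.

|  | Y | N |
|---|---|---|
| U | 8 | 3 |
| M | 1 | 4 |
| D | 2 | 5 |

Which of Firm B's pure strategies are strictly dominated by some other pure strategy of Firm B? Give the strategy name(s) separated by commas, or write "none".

none

Y is not dominated — it holds its own against N at U (8>3).
N: no other strategy beats it everywhere (Y at M (4>1)).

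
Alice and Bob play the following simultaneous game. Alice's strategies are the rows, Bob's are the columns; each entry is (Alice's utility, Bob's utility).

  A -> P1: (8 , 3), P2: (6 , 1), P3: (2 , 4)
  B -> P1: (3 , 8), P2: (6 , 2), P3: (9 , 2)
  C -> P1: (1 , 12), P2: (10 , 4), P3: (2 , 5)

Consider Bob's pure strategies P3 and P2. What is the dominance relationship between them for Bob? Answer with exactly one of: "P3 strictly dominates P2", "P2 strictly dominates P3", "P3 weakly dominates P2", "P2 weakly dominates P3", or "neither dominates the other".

P3 weakly dominates P2

Compare P3 to P2 across each choice by Alice: A: 4>1, B: 2=2, C: 5>4.
P3 is at least as good everywhere and strictly better somewhere (tied only at B), so P3 weakly but not strictly dominates P2.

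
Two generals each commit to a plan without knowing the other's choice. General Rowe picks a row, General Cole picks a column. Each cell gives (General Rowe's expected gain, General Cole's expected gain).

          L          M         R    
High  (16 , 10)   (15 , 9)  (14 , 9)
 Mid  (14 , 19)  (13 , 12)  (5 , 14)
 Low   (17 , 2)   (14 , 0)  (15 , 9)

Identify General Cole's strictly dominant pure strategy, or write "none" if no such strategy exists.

L fails to dominate R at Low (2<9).
M fails to dominate L at High (9<10).
R fails to dominate L at High (9<10).
No single strategy dominates all the others.

none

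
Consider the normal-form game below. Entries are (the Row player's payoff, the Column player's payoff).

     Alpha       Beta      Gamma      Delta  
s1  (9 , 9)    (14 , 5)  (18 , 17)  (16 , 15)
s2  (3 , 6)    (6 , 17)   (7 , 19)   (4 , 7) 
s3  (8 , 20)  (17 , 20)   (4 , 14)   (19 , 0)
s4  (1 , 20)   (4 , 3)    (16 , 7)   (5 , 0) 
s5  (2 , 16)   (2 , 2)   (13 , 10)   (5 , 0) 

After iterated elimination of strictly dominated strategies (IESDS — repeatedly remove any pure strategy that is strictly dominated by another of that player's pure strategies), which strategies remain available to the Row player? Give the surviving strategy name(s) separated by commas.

s1, s3

The Row player's strategy s2 is strictly dominated by s1 (Alpha: 9>3, Beta: 14>6, Gamma: 18>7, Delta: 16>4) and is removed.
For the Row player, s1 strictly dominates s4 on the remaining columns (Alpha: 9>1, Beta: 14>4, Gamma: 18>16, Delta: 16>5); eliminate s4.
Row s5 is eliminated: s1 beats it against every remaining column (Alpha: 9>2, Beta: 14>2, Gamma: 18>13, Delta: 16>5).
Column Delta is eliminated: Gamma beats it against every remaining row (s1: 17>15, s3: 14>0).
Among the remaining strategies, none is strictly dominated by another pure strategy of the same player, so the elimination stops.
Surviving strategies — the Row player: {s1, s3}; the Column player: {Alpha, Beta, Gamma}.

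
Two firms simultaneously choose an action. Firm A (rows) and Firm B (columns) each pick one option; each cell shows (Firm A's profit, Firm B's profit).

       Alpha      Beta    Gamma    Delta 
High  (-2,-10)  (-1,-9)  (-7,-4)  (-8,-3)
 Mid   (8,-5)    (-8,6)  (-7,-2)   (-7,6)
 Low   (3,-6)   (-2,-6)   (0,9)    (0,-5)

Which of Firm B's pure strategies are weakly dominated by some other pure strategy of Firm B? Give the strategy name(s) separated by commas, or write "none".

Alpha is weakly dominated by Beta (High: -9>-10, Mid: 6>-5, Low: -6=-6).
Delta weakly dominates Beta — High: -3>-9, Mid: 6=6, Low: -5>-6.
Gamma: no other strategy beats it everywhere (Alpha at High (-4>-10); Beta at High (-4>-9); Delta at Low (9>-5)).
Delta is not dominated — it holds its own against Alpha at High (-3>-10); Beta at High (-3>-9); Gamma at High (-3>-4).

Alpha, Beta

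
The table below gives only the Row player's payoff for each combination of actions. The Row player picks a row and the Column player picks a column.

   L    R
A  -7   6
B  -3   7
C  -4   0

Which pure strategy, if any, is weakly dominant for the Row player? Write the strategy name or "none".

B

B vs A: L: -3>-7, R: 7>6.
B vs C: L: -3>-4, R: 7>0.
B is at least as good as every other strategy against every opponent action, so it is weakly dominant.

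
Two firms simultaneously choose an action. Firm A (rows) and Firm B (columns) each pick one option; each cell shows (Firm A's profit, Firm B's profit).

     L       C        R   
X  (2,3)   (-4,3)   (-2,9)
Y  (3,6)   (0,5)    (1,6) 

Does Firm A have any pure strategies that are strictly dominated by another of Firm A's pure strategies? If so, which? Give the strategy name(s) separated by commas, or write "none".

X

X is strictly dominated by Y (L: 3>2, C: 0>-4, R: 1>-2).
Y: no other strategy beats it everywhere (X at L (3>2)).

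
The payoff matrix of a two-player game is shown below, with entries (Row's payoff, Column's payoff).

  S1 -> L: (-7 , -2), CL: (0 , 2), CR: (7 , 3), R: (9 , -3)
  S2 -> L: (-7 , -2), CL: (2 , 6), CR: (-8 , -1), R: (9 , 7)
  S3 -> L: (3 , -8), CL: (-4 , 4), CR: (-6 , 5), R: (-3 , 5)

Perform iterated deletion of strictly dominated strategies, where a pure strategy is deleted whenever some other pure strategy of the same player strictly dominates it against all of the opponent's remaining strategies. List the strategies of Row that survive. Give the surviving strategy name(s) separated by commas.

Column's strategy L is strictly dominated by CL (S1: 2>-2, S2: 6>-2, S3: 4>-8) and is removed.
Row's strategy S3 is strictly dominated by S1 (CL: 0>-4, CR: 7>-6, R: 9>-3) and is removed.
Among the remaining strategies, none is strictly dominated by another pure strategy of the same player, so the elimination stops.
Surviving strategies — Row: {S1, S2}; Column: {CL, CR, R}.

S1, S2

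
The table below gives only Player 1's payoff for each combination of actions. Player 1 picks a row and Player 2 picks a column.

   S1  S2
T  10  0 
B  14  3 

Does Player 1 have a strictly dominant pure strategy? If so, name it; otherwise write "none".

B

B vs T: S1: 14>10, S2: 3>0.
B strictly beats every other strategy against every opponent action, so it is strictly dominant.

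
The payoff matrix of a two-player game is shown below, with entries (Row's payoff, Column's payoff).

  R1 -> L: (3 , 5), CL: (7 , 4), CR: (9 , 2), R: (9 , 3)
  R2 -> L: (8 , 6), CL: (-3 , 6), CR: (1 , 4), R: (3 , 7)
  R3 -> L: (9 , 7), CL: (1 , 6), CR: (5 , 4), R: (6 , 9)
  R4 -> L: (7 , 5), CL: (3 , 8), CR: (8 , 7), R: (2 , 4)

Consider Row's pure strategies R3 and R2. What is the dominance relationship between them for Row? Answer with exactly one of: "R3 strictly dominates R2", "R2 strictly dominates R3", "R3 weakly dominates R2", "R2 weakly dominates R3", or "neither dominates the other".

R3 strictly dominates R2

R3's payoffs vs R2's, by Column's action — L: 9>8, CL: 1>-3, CR: 5>1, R: 6>3.
R3 gives a strictly higher payoff against each choice by Column, so R3 strictly dominates R2.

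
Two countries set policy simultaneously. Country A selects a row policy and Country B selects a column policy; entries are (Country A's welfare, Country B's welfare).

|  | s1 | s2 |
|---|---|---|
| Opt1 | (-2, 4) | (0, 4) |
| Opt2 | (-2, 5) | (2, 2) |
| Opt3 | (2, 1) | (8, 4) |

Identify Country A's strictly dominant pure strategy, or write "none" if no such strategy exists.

Opt3 vs Opt1: s1: 2>-2, s2: 8>0.
Opt3 vs Opt2: s1: 2>-2, s2: 8>2.
Opt3 strictly beats every other strategy against every opponent action, so it is strictly dominant.

Opt3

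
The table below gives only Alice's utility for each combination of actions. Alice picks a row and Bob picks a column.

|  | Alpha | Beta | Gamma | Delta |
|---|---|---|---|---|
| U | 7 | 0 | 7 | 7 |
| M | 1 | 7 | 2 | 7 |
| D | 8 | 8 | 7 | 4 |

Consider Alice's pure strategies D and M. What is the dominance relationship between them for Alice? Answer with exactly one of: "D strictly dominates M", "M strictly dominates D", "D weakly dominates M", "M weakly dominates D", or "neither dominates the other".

neither dominates the other

D's payoffs vs M's, by Bob's action — Alpha: 8>1, Beta: 8>7, Gamma: 7>2, Delta: 4<7.
D does better at Alpha, Beta, Gamma but worse at Delta; neither strategy dominates the other.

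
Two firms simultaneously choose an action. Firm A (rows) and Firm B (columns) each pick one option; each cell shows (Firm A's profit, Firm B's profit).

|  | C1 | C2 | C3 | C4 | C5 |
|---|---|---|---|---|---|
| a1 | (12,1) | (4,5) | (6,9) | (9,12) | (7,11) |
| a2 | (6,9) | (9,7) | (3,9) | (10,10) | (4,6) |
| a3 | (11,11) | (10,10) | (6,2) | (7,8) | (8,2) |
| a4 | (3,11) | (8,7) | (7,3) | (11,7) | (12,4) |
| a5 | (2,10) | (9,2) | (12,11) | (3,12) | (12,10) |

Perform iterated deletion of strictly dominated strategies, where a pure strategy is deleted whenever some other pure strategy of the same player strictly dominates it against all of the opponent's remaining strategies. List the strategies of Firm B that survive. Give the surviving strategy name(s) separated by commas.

C1, C2, C4

Firm B's strategy C3 is strictly dominated by C4 (a1: 12>9, a2: 10>9, a3: 8>2, a4: 7>3, a5: 12>11) and is removed.
Column C5 is eliminated: C4 beats it against every remaining row (a1: 12>11, a2: 10>6, a3: 8>2, a4: 7>4, a5: 12>10).
For Firm A, a3 strictly dominates a5 on the remaining columns (C1: 11>2, C2: 10>9, C4: 7>3); eliminate a5.
Among the remaining strategies, none is strictly dominated by another pure strategy of the same player, so the elimination stops.
Surviving strategies — Firm A: {a1, a2, a3, a4}; Firm B: {C1, C2, C4}.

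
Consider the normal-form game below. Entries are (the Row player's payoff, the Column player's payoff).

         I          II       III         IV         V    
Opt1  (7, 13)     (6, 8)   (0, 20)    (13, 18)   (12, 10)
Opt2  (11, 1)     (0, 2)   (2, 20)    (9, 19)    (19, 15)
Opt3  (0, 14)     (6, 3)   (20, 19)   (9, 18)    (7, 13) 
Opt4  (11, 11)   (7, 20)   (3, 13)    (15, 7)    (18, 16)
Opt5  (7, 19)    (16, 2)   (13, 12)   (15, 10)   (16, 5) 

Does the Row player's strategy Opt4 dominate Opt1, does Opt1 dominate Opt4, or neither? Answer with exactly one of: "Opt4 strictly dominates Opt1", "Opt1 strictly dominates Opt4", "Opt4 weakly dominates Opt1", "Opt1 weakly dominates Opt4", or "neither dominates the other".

Opt4 strictly dominates Opt1

Opt4's payoffs vs Opt1's, by the Column player's action — I: 11>7, II: 7>6, III: 3>0, IV: 15>13, V: 18>12.
Every comparison favours Opt4, so Opt4 strictly dominates Opt1.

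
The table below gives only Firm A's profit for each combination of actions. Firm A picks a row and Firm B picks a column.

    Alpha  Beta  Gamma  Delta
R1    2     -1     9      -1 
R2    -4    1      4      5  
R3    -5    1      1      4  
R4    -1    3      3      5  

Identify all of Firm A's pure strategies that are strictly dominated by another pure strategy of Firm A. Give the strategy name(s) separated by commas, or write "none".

R1 is not dominated — it holds its own against R2 at Alpha (2>-4); R3 at Alpha (2>-5); R4 at Alpha (2>-1).
R2: no other strategy beats it everywhere (R1 at Beta (1>-1); R3 at Alpha (-4>-5); R4 at Gamma (4>3)).
R4 strictly dominates R3 — Alpha: -1>-5, Beta: 3>1, Gamma: 3>1, Delta: 5>4.
R4 is not dominated — it holds its own against R1 at Beta (3>-1); R2 at Alpha (-1>-4); R3 at Alpha (-1>-5).

R3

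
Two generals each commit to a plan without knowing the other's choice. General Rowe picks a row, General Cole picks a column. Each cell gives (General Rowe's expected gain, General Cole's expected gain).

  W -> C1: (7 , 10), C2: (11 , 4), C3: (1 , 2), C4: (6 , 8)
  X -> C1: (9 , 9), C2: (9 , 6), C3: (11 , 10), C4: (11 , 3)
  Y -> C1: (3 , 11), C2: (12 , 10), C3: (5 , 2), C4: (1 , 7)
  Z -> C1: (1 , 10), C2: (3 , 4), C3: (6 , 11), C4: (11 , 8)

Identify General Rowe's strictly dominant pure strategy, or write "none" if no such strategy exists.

W fails to dominate X at C1 (7<9).
X fails to dominate W at C2 (9<11).
Y fails to dominate W at C1 (3<7).
Z fails to dominate W at C1 (1<7).
No single strategy dominates all the others.

none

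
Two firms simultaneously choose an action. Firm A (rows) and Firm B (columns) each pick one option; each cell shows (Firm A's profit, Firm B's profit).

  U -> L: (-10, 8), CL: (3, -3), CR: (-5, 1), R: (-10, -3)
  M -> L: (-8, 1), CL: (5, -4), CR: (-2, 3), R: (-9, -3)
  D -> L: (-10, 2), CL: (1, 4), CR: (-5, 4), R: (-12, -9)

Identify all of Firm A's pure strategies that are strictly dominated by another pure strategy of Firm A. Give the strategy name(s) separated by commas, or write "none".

U, D

U: dominated, since M does at least as well everywhere (L: -8>-10, CL: 5>3, CR: -2>-5, R: -9>-10).
M is not dominated — it holds its own against U at L (-8>-10); D at L (-8>-10).
D is strictly dominated by M (L: -8>-10, CL: 5>1, CR: -2>-5, R: -9>-12).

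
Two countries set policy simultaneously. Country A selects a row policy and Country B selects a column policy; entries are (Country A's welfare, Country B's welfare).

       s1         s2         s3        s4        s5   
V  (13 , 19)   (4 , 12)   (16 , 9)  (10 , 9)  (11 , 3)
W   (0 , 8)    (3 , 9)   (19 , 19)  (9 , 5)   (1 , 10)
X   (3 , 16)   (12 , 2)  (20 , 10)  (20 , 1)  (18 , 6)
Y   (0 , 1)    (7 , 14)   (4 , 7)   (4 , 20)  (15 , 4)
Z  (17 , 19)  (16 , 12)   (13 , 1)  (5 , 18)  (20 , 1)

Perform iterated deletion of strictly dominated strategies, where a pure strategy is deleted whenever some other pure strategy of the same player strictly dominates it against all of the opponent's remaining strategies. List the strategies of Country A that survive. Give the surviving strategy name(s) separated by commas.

For Country A, X strictly dominates W on the remaining columns (s1: 3>0, s2: 12>3, s3: 20>19, s4: 20>9, s5: 18>1); eliminate W.
Country A's strategy Y is strictly dominated by X (s1: 3>0, s2: 12>7, s3: 20>4, s4: 20>4, s5: 18>15) and is removed.
Country B's strategy s2 is strictly dominated by s1 (V: 19>12, X: 16>2, Z: 19>12) and is removed.
Country B's strategy s3 is strictly dominated by s1 (V: 19>9, X: 16>10, Z: 19>1) and is removed.
Country B's strategy s4 is strictly dominated by s1 (V: 19>9, X: 16>1, Z: 19>18) and is removed.
Country A's strategy V is strictly dominated by Z (s1: 17>13, s5: 20>11) and is removed.
Country A's strategy X is strictly dominated by Z (s1: 17>3, s5: 20>18) and is removed.
Column s5 is eliminated: s1 beats it against every remaining row (Z: 19>1).
Among the remaining strategies, none is strictly dominated by another pure strategy of the same player, so the elimination stops.
Surviving strategies — Country A: {Z}; Country B: {s1}.

Z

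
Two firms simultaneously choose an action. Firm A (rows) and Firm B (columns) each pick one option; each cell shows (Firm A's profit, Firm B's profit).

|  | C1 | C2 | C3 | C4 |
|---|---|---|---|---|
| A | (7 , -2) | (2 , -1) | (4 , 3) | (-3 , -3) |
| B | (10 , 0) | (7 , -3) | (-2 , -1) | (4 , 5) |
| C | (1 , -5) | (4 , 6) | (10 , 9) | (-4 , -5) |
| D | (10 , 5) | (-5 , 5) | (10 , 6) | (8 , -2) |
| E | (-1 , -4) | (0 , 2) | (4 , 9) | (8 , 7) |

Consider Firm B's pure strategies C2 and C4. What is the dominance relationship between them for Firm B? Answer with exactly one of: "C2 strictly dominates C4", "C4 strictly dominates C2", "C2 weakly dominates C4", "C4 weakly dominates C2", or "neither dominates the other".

C2's payoffs vs C4's, by Firm A's action — A: -1>-3, B: -3<5, C: 6>-5, D: 5>-2, E: 2<7.
C2 does better at A, C, D but worse at B, E; neither strategy dominates the other.

neither dominates the other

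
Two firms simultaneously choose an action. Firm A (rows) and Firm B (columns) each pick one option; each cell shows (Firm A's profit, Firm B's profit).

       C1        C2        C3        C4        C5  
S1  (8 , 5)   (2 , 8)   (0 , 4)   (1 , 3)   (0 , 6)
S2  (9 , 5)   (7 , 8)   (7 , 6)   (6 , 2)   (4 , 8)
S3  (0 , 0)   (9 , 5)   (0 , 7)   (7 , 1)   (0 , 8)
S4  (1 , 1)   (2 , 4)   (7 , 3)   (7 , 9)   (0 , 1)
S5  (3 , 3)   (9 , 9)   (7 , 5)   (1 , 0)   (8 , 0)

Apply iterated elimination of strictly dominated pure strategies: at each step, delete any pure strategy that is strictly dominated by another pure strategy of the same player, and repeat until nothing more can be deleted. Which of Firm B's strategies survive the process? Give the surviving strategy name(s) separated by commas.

C2, C3, C4, C5

Row S1 is eliminated: S2 beats it against every remaining column (C1: 9>8, C2: 7>2, C3: 7>0, C4: 6>1, C5: 4>0).
For Firm B, C2 strictly dominates C1 on the remaining rows (S2: 8>5, S3: 5>0, S4: 4>1, S5: 9>3); eliminate C1.
Among the remaining strategies, none is strictly dominated by another pure strategy of the same player, so the elimination stops.
Surviving strategies — Firm A: {S2, S3, S4, S5}; Firm B: {C2, C3, C4, C5}.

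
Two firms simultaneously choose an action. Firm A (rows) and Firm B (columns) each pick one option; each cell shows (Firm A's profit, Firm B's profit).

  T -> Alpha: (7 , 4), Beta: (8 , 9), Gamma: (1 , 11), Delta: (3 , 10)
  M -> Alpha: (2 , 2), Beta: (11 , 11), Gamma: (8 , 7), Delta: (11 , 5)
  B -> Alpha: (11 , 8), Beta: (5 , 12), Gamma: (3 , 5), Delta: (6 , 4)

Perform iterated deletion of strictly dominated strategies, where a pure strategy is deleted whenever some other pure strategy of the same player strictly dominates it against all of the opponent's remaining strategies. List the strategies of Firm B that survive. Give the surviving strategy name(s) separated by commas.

Beta

For Firm B, Beta strictly dominates Alpha on the remaining rows (T: 9>4, M: 11>2, B: 12>8); eliminate Alpha.
Row T is eliminated: M beats it against every remaining column (Beta: 11>8, Gamma: 8>1, Delta: 11>3).
Firm A's strategy B is strictly dominated by M (Beta: 11>5, Gamma: 8>3, Delta: 11>6) and is removed.
Firm B's strategy Gamma is strictly dominated by Beta (M: 11>7) and is removed.
Firm B's strategy Delta is strictly dominated by Beta (M: 11>5) and is removed.
Among the remaining strategies, none is strictly dominated by another pure strategy of the same player, so the elimination stops.
Surviving strategies — Firm A: {M}; Firm B: {Beta}.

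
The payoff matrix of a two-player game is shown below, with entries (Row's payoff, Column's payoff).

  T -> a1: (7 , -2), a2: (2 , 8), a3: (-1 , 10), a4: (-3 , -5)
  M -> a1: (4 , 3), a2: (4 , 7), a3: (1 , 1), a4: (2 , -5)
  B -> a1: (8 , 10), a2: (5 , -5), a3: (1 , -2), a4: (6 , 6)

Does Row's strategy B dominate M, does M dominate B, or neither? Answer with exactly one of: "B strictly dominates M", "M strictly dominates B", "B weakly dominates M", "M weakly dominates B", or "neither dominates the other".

Compare B to M across every action of Column: a1: 8>4, a2: 5>4, a3: 1=1, a4: 6>2.
B is at least as good everywhere and strictly better somewhere (tied only at a3), so B weakly but not strictly dominates M.

B weakly dominates M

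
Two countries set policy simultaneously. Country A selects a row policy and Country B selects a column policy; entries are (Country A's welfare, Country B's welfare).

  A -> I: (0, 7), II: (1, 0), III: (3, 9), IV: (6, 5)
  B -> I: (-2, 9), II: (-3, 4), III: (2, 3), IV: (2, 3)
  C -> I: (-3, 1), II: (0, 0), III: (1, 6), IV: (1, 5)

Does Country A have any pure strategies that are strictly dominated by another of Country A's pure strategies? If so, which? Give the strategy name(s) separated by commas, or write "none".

B, C

A is not dominated — it holds its own against B at I (0>-2); C at I (0>-3).
B: dominated, since A does at least as well everywhere (I: 0>-2, II: 1>-3, III: 3>2, IV: 6>2).
C is strictly dominated by A (I: 0>-3, II: 1>0, III: 3>1, IV: 6>1).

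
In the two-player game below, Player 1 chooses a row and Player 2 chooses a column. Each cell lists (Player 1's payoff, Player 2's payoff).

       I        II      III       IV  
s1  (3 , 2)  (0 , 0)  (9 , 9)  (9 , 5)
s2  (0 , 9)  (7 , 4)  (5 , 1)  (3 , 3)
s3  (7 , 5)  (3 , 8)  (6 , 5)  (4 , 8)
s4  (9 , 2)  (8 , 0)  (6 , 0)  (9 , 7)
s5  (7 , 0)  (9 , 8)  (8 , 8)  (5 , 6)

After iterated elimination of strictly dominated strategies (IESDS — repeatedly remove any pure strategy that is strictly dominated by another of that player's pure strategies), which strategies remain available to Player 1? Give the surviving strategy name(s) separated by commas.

Player 1's strategy s2 is strictly dominated by s4 (I: 9>0, II: 8>7, III: 6>5, IV: 9>3) and is removed.
Column I is eliminated: IV beats it against every remaining row (s1: 5>2, s3: 8>5, s4: 7>2, s5: 6>0).
Row s3 is eliminated: s5 beats it against every remaining column (II: 9>3, III: 8>6, IV: 5>4).
Among the remaining strategies, none is strictly dominated by another pure strategy of the same player, so the elimination stops.
Surviving strategies — Player 1: {s1, s4, s5}; Player 2: {II, III, IV}.

s1, s4, s5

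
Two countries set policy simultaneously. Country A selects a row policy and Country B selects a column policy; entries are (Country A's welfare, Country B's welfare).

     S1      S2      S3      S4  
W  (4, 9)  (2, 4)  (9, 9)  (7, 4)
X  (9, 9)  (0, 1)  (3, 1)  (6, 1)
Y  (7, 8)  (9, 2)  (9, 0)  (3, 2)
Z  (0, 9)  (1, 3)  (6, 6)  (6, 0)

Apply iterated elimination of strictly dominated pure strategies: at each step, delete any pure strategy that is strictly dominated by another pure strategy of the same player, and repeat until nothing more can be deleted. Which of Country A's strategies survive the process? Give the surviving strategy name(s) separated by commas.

W, X, Y

Country A's strategy Z is strictly dominated by W (S1: 4>0, S2: 2>1, S3: 9>6, S4: 7>6) and is removed.
Column S2 is eliminated: S1 beats it against every remaining row (W: 9>4, X: 9>1, Y: 8>2).
For Country B, S1 strictly dominates S4 on the remaining rows (W: 9>4, X: 9>1, Y: 8>2); eliminate S4.
Among the remaining strategies, none is strictly dominated by another pure strategy of the same player, so the elimination stops.
Surviving strategies — Country A: {W, X, Y}; Country B: {S1, S3}.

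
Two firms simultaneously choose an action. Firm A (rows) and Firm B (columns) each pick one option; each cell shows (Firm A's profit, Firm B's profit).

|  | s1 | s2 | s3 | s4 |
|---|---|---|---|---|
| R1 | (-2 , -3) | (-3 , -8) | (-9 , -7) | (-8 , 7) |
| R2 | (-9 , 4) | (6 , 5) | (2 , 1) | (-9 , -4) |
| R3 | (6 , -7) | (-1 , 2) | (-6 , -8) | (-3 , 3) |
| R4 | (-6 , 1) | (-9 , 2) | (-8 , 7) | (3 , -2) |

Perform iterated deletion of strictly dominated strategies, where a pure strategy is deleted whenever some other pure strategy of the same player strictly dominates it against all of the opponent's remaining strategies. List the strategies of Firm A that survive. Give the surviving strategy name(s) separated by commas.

For Firm A, R3 strictly dominates R1 on the remaining columns (s1: 6>-2, s2: -1>-3, s3: -6>-9, s4: -3>-8); eliminate R1.
Column s1 is eliminated: s2 beats it against every remaining row (R2: 5>4, R3: 2>-7, R4: 2>1).
Among the remaining strategies, none is strictly dominated by another pure strategy of the same player, so the elimination stops.
Surviving strategies — Firm A: {R2, R3, R4}; Firm B: {s2, s3, s4}.

R2, R3, R4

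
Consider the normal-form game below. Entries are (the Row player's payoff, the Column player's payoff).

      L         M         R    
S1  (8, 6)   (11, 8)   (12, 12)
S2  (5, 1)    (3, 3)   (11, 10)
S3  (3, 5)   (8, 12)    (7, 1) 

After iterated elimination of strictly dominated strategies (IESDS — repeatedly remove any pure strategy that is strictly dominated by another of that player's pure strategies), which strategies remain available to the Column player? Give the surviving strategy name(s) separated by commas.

R

The Row player's strategy S2 is strictly dominated by S1 (L: 8>5, M: 11>3, R: 12>11) and is removed.
For the Row player, S1 strictly dominates S3 on the remaining columns (L: 8>3, M: 11>8, R: 12>7); eliminate S3.
The Column player's strategy L is strictly dominated by M (S1: 8>6) and is removed.
For the Column player, R strictly dominates M on the remaining rows (S1: 12>8); eliminate M.
Among the remaining strategies, none is strictly dominated by another pure strategy of the same player, so the elimination stops.
Surviving strategies — the Row player: {S1}; the Column player: {R}.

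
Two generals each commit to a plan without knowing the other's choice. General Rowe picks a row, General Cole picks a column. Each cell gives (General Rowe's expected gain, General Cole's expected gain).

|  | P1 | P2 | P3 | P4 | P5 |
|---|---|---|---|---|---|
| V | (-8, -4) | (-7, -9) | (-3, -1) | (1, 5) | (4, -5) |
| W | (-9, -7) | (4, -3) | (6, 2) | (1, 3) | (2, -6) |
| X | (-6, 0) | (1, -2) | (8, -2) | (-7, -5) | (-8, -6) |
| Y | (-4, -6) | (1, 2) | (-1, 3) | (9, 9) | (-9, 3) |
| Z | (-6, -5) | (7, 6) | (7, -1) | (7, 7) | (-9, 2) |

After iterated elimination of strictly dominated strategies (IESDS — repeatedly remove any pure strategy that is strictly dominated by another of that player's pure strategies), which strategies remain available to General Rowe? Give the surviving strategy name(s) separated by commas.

For General Cole, P4 strictly dominates P5 on the remaining rows (V: 5>-5, W: 3>-6, X: -5>-6, Y: 9>3, Z: 7>2); eliminate P5.
General Rowe's strategy V is strictly dominated by Y (P1: -4>-8, P2: 1>-7, P3: -1>-3, P4: 9>1) and is removed.
Row W is eliminated: Z beats it against every remaining column (P1: -6>-9, P2: 7>4, P3: 7>6, P4: 7>1).
Among the remaining strategies, none is strictly dominated by another pure strategy of the same player, so the elimination stops.
Surviving strategies — General Rowe: {X, Y, Z}; General Cole: {P1, P2, P3, P4}.

X, Y, Z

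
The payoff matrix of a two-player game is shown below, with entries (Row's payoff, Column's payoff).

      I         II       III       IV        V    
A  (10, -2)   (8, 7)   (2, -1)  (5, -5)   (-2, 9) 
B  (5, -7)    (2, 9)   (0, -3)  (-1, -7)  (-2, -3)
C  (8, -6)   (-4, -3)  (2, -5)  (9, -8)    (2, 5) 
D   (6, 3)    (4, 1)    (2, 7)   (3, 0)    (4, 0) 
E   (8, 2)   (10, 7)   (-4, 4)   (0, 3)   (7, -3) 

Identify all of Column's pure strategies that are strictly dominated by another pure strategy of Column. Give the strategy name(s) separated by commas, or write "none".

I, IV

I is strictly dominated by III (A: -1>-2, B: -3>-7, C: -5>-6, D: 7>3, E: 4>2).
II is not dominated — it holds its own against I at A (7>-2); III at A (7>-1); IV at A (7>-5); V at B (9>-3).
Nothing dominates III: I at A (-1>-2); II at D (7>1); IV at A (-1>-5); V at B (-3=-3).
IV: dominated, since II does at least as well everywhere (A: 7>-5, B: 9>-7, C: -3>-8, D: 1>0, E: 7>3).
V is not dominated — it holds its own against I at A (9>-2); II at A (9>7); III at A (9>-1); IV at A (9>-5).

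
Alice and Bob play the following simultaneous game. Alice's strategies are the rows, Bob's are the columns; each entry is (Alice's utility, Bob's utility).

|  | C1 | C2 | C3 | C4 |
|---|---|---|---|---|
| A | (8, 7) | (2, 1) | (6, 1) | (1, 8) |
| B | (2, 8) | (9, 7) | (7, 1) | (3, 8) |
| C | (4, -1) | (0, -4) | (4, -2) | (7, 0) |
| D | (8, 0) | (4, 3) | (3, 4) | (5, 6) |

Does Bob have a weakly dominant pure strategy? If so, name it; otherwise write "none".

C4 vs C1: A: 8>7, B: 8=8, C: 0>-1, D: 6>0.
C4 vs C2: A: 8>1, B: 8>7, C: 0>-4, D: 6>3.
C4 vs C3: A: 8>1, B: 8>1, C: 0>-2, D: 6>4.
C4 is at least as good as every other strategy against every opponent action, so it is weakly dominant.

C4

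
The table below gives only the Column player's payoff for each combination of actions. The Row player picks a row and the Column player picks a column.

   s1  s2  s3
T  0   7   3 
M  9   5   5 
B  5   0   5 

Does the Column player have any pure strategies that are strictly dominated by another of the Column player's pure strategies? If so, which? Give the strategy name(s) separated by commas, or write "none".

none

Nothing dominates s1: s2 at M (9>5); s3 at M (9>5).
s2: no other strategy beats it everywhere (s1 at T (7>0); s3 at T (7>3)).
Nothing dominates s3: s1 at T (3>0); s2 at M (5=5).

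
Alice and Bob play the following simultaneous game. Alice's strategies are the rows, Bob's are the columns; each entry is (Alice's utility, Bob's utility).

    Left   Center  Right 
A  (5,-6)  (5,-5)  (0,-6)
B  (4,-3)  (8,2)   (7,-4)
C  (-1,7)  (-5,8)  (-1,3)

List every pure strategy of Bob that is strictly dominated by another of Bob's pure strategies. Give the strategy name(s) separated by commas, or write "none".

Left, Right

Left is strictly dominated by Center (A: -5>-6, B: 2>-3, C: 8>7).
Center is not dominated — it holds its own against Left at A (-5>-6); Right at A (-5>-6).
Center strictly dominates Right — A: -5>-6, B: 2>-4, C: 8>3.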